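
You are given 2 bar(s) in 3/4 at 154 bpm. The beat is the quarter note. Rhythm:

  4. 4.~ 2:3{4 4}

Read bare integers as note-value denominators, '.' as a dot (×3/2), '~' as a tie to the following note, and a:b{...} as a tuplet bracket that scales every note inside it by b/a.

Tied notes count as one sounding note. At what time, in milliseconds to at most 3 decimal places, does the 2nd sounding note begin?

1. 0.0ms @ 0 + 584.416ms (3/2)
2. 584.416ms @ 3/2 + 1168.831ms (3)
3. 1753.247ms @ 9/2 + 584.416ms (3/2)

note 2 onset = 3/2b = 584.416ms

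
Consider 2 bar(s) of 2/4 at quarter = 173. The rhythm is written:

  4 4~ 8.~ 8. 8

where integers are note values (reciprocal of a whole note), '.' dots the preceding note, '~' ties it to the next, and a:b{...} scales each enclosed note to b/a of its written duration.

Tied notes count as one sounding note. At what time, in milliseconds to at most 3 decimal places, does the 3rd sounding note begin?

note 3 onset = 7/2b = 1213.873ms

1. 0.0ms @ 0 + 346.821ms (1)
2. 346.821ms @ 1 + 867.052ms (5/2)
3. 1213.873ms @ 7/2 + 173.41ms (1/2)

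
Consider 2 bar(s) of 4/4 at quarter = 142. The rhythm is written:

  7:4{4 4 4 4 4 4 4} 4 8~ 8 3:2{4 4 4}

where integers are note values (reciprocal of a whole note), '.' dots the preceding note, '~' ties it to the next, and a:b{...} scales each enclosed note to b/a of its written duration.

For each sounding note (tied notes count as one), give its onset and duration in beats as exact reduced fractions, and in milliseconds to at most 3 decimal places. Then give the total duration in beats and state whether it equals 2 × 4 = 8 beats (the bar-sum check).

1) 0.0ms=0b +241.449ms=4/7b
2) 241.449ms=4/7b +241.449ms=4/7b
3) 482.897ms=8/7b +241.449ms=4/7b
4) 724.346ms=12/7b +241.449ms=4/7b
5) 965.795ms=16/7b +241.449ms=4/7b
6) 1207.243ms=20/7b +241.449ms=4/7b
7) 1448.692ms=24/7b +241.449ms=4/7b
8) 1690.141ms=4b +422.535ms=1b
9) 2112.676ms=5b +422.535ms=1b
10) 2535.211ms=6b +281.69ms=2/3b
11) 2816.901ms=20/3b +281.69ms=2/3b
12) 3098.592ms=22/3b +281.69ms=2/3b
Σ=8b of 8 (142bpm 4/4) — PASS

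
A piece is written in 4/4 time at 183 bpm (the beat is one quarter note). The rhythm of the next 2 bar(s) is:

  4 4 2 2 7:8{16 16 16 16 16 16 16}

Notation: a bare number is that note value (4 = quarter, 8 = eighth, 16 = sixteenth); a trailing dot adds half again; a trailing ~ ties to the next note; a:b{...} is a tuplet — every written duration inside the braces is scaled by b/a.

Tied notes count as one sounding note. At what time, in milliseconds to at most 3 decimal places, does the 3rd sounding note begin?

1. 0.0ms @ 0 + 327.869ms (1)
2. 327.869ms @ 1 + 327.869ms (1)
3. 655.738ms @ 2 + 655.738ms (2)
4. 1311.475ms @ 4 + 655.738ms (2)
5. 1967.213ms @ 6 + 93.677ms (2/7)
6. 2060.89ms @ 44/7 + 93.677ms (2/7)
7. 2154.567ms @ 46/7 + 93.677ms (2/7)
8. 2248.244ms @ 48/7 + 93.677ms (2/7)
9. 2341.92ms @ 50/7 + 93.677ms (2/7)
10. 2435.597ms @ 52/7 + 93.677ms (2/7)
11. 2529.274ms @ 54/7 + 93.677ms (2/7)

note 3 onset = 2b = 655.738ms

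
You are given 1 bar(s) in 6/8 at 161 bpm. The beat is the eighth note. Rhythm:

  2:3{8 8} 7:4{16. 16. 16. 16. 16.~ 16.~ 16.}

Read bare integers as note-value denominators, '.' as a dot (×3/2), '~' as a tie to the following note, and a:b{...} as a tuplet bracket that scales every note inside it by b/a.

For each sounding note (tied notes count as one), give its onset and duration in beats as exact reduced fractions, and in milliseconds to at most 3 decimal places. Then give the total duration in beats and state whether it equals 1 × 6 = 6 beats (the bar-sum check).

1) 0.0ms=0b +559.006ms=3/2b
2) 559.006ms=3/2b +559.006ms=3/2b
3) 1118.012ms=3b +159.716ms=3/7b
4) 1277.728ms=24/7b +159.716ms=3/7b
5) 1437.445ms=27/7b +159.716ms=3/7b
6) 1597.161ms=30/7b +159.716ms=3/7b
7) 1756.877ms=33/7b +479.148ms=9/7b
Σ=6b of 6 (161bpm 6/8) — PASS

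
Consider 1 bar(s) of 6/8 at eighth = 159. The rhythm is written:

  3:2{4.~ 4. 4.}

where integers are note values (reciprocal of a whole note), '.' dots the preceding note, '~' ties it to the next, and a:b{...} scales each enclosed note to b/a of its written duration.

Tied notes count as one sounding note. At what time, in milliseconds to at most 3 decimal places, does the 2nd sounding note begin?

1. 0.0ms @ 0 + 1509.434ms (4)
2. 1509.434ms @ 4 + 754.717ms (2)

note 2 onset = 4b = 1509.434ms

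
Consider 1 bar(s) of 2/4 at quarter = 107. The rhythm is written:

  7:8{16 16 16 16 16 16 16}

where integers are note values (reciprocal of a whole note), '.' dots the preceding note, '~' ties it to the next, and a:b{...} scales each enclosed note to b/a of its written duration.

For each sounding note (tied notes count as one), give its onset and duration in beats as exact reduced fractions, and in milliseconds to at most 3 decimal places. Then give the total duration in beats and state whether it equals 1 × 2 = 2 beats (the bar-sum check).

1) 0.0ms=0b +160.214ms=2/7b
2) 160.214ms=2/7b +160.214ms=2/7b
3) 320.427ms=4/7b +160.214ms=2/7b
4) 480.641ms=6/7b +160.214ms=2/7b
5) 640.854ms=8/7b +160.214ms=2/7b
6) 801.068ms=10/7b +160.214ms=2/7b
7) 961.282ms=12/7b +160.214ms=2/7b
Σ=2b of 2 (107bpm 2/4) — PASS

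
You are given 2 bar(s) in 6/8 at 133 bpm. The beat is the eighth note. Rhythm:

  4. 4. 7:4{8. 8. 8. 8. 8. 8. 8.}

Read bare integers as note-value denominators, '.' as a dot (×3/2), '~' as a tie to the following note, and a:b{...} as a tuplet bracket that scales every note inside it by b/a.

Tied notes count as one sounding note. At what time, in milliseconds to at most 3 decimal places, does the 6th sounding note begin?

1. 0.0ms @ 0 + 1353.383ms (3)
2. 1353.383ms @ 3 + 1353.383ms (3)
3. 2706.767ms @ 6 + 386.681ms (6/7)
4. 3093.448ms @ 48/7 + 386.681ms (6/7)
5. 3480.129ms @ 54/7 + 386.681ms (6/7)
6. 3866.81ms @ 60/7 + 386.681ms (6/7)
7. 4253.491ms @ 66/7 + 386.681ms (6/7)
8. 4640.172ms @ 72/7 + 386.681ms (6/7)
9. 5026.853ms @ 78/7 + 386.681ms (6/7)

note 6 onset = 60/7b = 3866.81ms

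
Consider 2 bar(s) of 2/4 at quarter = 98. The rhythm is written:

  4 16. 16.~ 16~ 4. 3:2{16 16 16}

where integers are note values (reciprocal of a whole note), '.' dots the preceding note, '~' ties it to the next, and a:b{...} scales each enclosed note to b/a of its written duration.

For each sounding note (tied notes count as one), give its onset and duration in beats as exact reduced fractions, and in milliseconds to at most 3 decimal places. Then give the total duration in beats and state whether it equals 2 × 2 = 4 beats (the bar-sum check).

1) 0.0ms=0b +612.245ms=1b
2) 612.245ms=1b +229.592ms=3/8b
3) 841.837ms=11/8b +1301.02ms=17/8b
4) 2142.857ms=7/2b +102.041ms=1/6b
5) 2244.898ms=11/3b +102.041ms=1/6b
6) 2346.939ms=23/6b +102.041ms=1/6b
Σ=4b of 4 (98bpm 2/4) — PASS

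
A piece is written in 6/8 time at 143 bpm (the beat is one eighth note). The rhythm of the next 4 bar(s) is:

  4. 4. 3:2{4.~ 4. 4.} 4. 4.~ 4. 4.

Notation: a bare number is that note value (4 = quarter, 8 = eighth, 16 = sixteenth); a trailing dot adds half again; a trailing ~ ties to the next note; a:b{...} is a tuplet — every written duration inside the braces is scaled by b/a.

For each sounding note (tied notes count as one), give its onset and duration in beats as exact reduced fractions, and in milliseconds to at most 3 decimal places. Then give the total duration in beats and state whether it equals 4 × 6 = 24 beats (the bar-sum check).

1) 0.0ms=0b +1258.741ms=3b
2) 1258.741ms=3b +1258.741ms=3b
3) 2517.483ms=6b +1678.322ms=4b
4) 4195.804ms=10b +839.161ms=2b
5) 5034.965ms=12b +1258.741ms=3b
6) 6293.706ms=15b +2517.483ms=6b
7) 8811.189ms=21b +1258.741ms=3b
Σ=24b of 24 (143bpm 6/8) — PASS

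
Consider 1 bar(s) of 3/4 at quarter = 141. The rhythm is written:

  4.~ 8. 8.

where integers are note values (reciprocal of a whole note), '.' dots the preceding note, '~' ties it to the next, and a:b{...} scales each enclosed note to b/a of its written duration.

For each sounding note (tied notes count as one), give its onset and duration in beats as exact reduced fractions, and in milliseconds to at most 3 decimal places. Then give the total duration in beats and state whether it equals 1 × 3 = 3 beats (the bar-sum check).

1) 0.0ms=0b +957.447ms=9/4b
2) 957.447ms=9/4b +319.149ms=3/4b
Σ=3b of 3 (141bpm 3/4) — PASS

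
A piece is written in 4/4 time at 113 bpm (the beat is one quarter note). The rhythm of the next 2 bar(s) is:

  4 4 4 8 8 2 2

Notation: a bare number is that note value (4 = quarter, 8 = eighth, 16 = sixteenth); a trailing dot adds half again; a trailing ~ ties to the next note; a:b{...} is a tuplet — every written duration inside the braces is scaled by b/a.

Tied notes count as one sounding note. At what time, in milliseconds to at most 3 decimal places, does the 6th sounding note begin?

1. 0.0ms @ 0 + 530.973ms (1)
2. 530.973ms @ 1 + 530.973ms (1)
3. 1061.947ms @ 2 + 530.973ms (1)
4. 1592.92ms @ 3 + 265.487ms (1/2)
5. 1858.407ms @ 7/2 + 265.487ms (1/2)
6. 2123.894ms @ 4 + 1061.947ms (2)
7. 3185.841ms @ 6 + 1061.947ms (2)

note 6 onset = 4b = 2123.894ms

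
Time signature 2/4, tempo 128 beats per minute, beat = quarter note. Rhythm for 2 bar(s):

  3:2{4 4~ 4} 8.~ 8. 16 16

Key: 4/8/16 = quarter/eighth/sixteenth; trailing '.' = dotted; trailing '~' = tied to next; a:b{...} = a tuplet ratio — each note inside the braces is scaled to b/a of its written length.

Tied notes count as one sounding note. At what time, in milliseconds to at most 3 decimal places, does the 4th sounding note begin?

note 4 onset = 7/2b = 1640.625ms

1. 0.0ms @ 0 + 312.5ms (2/3)
2. 312.5ms @ 2/3 + 625.0ms (4/3)
3. 937.5ms @ 2 + 703.125ms (3/2)
4. 1640.625ms @ 7/2 + 117.188ms (1/4)
5. 1757.812ms @ 15/4 + 117.188ms (1/4)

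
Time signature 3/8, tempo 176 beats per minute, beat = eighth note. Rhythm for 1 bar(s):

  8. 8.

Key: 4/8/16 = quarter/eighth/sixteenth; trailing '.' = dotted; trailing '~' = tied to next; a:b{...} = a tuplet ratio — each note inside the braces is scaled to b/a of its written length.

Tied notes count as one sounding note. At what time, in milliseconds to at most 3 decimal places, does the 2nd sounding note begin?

note 2 onset = 3/2b = 511.364ms

1. 0.0ms @ 0 + 511.364ms (3/2)
2. 511.364ms @ 3/2 + 511.364ms (3/2)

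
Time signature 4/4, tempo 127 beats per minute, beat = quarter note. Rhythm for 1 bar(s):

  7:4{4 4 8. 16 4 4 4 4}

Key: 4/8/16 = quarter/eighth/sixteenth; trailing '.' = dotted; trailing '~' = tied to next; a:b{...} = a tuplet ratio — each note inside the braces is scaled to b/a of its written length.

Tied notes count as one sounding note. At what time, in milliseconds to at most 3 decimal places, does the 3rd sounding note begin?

1. 0.0ms @ 0 + 269.966ms (4/7)
2. 269.966ms @ 4/7 + 269.966ms (4/7)
3. 539.933ms @ 8/7 + 202.475ms (3/7)
4. 742.407ms @ 11/7 + 67.492ms (1/7)
5. 809.899ms @ 12/7 + 269.966ms (4/7)
6. 1079.865ms @ 16/7 + 269.966ms (4/7)
7. 1349.831ms @ 20/7 + 269.966ms (4/7)
8. 1619.798ms @ 24/7 + 269.966ms (4/7)

note 3 onset = 8/7b = 539.933ms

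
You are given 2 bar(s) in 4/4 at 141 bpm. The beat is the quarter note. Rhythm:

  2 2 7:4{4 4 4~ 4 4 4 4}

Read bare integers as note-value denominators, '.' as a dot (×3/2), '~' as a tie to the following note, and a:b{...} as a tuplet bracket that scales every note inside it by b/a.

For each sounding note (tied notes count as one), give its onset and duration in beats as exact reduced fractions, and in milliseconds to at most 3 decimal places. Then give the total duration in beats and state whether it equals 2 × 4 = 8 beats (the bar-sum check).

1) 0.0ms=0b +851.064ms=2b
2) 851.064ms=2b +851.064ms=2b
3) 1702.128ms=4b +243.161ms=4/7b
4) 1945.289ms=32/7b +243.161ms=4/7b
5) 2188.45ms=36/7b +486.322ms=8/7b
6) 2674.772ms=44/7b +243.161ms=4/7b
7) 2917.933ms=48/7b +243.161ms=4/7b
8) 3161.094ms=52/7b +243.161ms=4/7b
Σ=8b of 8 (141bpm 4/4) — PASS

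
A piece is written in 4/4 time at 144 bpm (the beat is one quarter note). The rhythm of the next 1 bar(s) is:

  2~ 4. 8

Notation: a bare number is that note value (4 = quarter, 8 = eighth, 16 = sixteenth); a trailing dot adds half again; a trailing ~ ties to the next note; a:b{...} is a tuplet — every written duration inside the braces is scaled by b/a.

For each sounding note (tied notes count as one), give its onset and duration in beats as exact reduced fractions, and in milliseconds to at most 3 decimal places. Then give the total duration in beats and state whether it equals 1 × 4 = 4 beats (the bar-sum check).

1) 0.0ms=0b +1458.333ms=7/2b
2) 1458.333ms=7/2b +208.333ms=1/2b
Σ=4b of 4 (144bpm 4/4) — PASS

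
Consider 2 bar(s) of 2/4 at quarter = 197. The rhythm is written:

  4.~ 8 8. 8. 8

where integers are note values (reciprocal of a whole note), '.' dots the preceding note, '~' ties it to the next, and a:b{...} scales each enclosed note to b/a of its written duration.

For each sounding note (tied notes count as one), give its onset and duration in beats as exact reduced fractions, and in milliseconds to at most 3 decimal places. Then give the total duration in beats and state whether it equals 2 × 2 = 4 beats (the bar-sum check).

1) 0.0ms=0b +609.137ms=2b
2) 609.137ms=2b +228.426ms=3/4b
3) 837.563ms=11/4b +228.426ms=3/4b
4) 1065.99ms=7/2b +152.284ms=1/2b
Σ=4b of 4 (197bpm 2/4) — PASS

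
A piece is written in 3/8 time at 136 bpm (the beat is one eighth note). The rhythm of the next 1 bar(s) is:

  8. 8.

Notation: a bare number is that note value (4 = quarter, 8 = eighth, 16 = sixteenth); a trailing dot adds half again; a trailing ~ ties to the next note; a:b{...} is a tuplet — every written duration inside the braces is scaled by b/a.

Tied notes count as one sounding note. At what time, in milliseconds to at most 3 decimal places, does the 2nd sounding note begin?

note 2 onset = 3/2b = 661.765ms

1. 0.0ms @ 0 + 661.765ms (3/2)
2. 661.765ms @ 3/2 + 661.765ms (3/2)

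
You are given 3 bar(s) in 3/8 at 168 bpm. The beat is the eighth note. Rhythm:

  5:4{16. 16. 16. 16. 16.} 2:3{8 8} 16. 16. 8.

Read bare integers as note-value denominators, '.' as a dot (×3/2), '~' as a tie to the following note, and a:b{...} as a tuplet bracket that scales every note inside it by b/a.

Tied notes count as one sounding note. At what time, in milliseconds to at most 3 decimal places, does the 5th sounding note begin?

1. 0.0ms @ 0 + 214.286ms (3/5)
2. 214.286ms @ 3/5 + 214.286ms (3/5)
3. 428.571ms @ 6/5 + 214.286ms (3/5)
4. 642.857ms @ 9/5 + 214.286ms (3/5)
5. 857.143ms @ 12/5 + 214.286ms (3/5)
6. 1071.429ms @ 3 + 535.714ms (3/2)
7. 1607.143ms @ 9/2 + 535.714ms (3/2)
8. 2142.857ms @ 6 + 267.857ms (3/4)
9. 2410.714ms @ 27/4 + 267.857ms (3/4)
10. 2678.571ms @ 15/2 + 535.714ms (3/2)

note 5 onset = 12/5b = 857.143ms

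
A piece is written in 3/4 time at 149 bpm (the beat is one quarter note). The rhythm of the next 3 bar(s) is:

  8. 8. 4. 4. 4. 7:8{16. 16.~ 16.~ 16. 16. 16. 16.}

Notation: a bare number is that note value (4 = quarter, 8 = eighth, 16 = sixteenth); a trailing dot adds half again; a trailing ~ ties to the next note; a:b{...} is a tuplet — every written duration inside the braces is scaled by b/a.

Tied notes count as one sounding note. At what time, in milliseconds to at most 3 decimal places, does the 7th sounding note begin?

1. 0.0ms @ 0 + 302.013ms (3/4)
2. 302.013ms @ 3/4 + 302.013ms (3/4)
3. 604.027ms @ 3/2 + 604.027ms (3/2)
4. 1208.054ms @ 3 + 604.027ms (3/2)
5. 1812.081ms @ 9/2 + 604.027ms (3/2)
6. 2416.107ms @ 6 + 172.579ms (3/7)
7. 2588.686ms @ 45/7 + 517.737ms (9/7)
8. 3106.424ms @ 54/7 + 172.579ms (3/7)
9. 3279.003ms @ 57/7 + 172.579ms (3/7)
10. 3451.582ms @ 60/7 + 172.579ms (3/7)

note 7 onset = 45/7b = 2588.686ms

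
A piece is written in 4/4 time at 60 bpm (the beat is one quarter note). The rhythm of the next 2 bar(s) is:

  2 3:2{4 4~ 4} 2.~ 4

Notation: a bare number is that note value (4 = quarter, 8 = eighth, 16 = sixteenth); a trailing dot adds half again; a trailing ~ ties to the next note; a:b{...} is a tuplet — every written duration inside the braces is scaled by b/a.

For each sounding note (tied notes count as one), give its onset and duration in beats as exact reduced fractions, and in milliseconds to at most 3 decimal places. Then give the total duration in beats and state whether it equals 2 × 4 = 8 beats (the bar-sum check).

1) 0.0ms=0b +2000.0ms=2b
2) 2000.0ms=2b +666.667ms=2/3b
3) 2666.667ms=8/3b +1333.333ms=4/3b
4) 4000.0ms=4b +4000.0ms=4b
Σ=8b of 8 (60bpm 4/4) — PASS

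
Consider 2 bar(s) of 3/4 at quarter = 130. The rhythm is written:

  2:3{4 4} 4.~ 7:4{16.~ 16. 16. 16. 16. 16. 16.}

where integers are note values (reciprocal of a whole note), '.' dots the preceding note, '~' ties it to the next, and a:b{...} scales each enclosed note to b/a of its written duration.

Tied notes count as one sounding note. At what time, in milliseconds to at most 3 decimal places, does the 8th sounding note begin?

note 8 onset = 81/14b = 2670.33ms

1. 0.0ms @ 0 + 692.308ms (3/2)
2. 692.308ms @ 3/2 + 692.308ms (3/2)
3. 1384.615ms @ 3 + 890.11ms (27/14)
4. 2274.725ms @ 69/14 + 98.901ms (3/14)
5. 2373.626ms @ 36/7 + 98.901ms (3/14)
6. 2472.527ms @ 75/14 + 98.901ms (3/14)
7. 2571.429ms @ 39/7 + 98.901ms (3/14)
8. 2670.33ms @ 81/14 + 98.901ms (3/14)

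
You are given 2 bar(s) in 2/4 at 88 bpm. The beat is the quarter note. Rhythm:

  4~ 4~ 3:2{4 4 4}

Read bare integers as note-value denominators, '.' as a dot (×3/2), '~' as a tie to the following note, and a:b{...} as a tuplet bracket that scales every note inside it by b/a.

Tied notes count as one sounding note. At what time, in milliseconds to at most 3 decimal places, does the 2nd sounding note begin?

note 2 onset = 8/3b = 1818.182ms

1. 0.0ms @ 0 + 1818.182ms (8/3)
2. 1818.182ms @ 8/3 + 454.545ms (2/3)
3. 2272.727ms @ 10/3 + 454.545ms (2/3)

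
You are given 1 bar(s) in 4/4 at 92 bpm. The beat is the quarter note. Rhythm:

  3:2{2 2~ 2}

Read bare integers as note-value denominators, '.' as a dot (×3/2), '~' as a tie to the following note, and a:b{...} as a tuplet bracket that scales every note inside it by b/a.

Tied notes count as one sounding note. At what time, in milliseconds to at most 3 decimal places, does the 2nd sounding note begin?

1. 0.0ms @ 0 + 869.565ms (4/3)
2. 869.565ms @ 4/3 + 1739.13ms (8/3)

note 2 onset = 4/3b = 869.565ms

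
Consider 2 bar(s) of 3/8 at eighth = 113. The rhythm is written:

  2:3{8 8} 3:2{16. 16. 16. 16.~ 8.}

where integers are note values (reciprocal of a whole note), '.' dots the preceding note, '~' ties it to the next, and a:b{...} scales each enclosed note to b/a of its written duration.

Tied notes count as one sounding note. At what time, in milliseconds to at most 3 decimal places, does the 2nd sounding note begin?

1. 0.0ms @ 0 + 796.46ms (3/2)
2. 796.46ms @ 3/2 + 796.46ms (3/2)
3. 1592.92ms @ 3 + 265.487ms (1/2)
4. 1858.407ms @ 7/2 + 265.487ms (1/2)
5. 2123.894ms @ 4 + 265.487ms (1/2)
6. 2389.381ms @ 9/2 + 796.46ms (3/2)

note 2 onset = 3/2b = 796.46ms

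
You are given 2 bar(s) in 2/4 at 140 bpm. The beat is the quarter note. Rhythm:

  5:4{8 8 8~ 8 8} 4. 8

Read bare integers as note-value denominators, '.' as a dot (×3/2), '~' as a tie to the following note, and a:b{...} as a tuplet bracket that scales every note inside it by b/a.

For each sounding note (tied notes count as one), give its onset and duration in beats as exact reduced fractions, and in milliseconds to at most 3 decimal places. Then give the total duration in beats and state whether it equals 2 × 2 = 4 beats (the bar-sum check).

1) 0.0ms=0b +171.429ms=2/5b
2) 171.429ms=2/5b +171.429ms=2/5b
3) 342.857ms=4/5b +342.857ms=4/5b
4) 685.714ms=8/5b +171.429ms=2/5b
5) 857.143ms=2b +642.857ms=3/2b
6) 1500.0ms=7/2b +214.286ms=1/2b
Σ=4b of 4 (140bpm 2/4) — PASS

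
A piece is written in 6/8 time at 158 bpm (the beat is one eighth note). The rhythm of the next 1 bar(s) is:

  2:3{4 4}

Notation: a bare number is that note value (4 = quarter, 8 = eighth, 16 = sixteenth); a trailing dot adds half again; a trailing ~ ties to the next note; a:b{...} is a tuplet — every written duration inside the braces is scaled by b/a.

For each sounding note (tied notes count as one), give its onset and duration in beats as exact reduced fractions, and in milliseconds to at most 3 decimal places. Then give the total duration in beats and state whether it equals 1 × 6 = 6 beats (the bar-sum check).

1) 0.0ms=0b +1139.241ms=3b
2) 1139.241ms=3b +1139.241ms=3b
Σ=6b of 6 (158bpm 6/8) — PASS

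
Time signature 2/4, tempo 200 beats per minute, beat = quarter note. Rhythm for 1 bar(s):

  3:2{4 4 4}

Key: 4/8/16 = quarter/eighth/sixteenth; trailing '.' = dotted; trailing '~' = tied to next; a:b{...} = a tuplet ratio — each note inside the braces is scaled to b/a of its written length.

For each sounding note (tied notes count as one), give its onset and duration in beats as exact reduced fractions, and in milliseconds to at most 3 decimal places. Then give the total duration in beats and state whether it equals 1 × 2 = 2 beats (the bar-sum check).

1) 0.0ms=0b +200.0ms=2/3b
2) 200.0ms=2/3b +200.0ms=2/3b
3) 400.0ms=4/3b +200.0ms=2/3b
Σ=2b of 2 (200bpm 2/4) — PASS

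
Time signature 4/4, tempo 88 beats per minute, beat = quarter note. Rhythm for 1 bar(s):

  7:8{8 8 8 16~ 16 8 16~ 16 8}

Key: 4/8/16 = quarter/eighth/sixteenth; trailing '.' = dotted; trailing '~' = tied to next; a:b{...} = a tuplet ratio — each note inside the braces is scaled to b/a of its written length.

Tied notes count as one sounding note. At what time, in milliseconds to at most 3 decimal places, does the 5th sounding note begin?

1. 0.0ms @ 0 + 389.61ms (4/7)
2. 389.61ms @ 4/7 + 389.61ms (4/7)
3. 779.221ms @ 8/7 + 389.61ms (4/7)
4. 1168.831ms @ 12/7 + 389.61ms (4/7)
5. 1558.442ms @ 16/7 + 389.61ms (4/7)
6. 1948.052ms @ 20/7 + 389.61ms (4/7)
7. 2337.662ms @ 24/7 + 389.61ms (4/7)

note 5 onset = 16/7b = 1558.442ms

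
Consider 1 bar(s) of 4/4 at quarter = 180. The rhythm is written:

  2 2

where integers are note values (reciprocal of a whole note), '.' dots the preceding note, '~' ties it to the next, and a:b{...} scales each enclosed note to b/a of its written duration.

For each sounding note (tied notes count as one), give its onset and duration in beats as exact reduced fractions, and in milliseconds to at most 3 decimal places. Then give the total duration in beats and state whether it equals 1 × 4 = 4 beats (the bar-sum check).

1) 0.0ms=0b +666.667ms=2b
2) 666.667ms=2b +666.667ms=2b
Σ=4b of 4 (180bpm 4/4) — PASS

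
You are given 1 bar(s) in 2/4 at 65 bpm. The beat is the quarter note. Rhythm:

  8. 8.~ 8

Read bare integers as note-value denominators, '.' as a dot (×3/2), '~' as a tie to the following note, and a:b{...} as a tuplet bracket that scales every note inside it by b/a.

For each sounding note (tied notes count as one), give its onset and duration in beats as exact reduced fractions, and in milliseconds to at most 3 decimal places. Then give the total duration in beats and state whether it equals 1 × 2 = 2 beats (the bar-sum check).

1) 0.0ms=0b +692.308ms=3/4b
2) 692.308ms=3/4b +1153.846ms=5/4b
Σ=2b of 2 (65bpm 2/4) — PASS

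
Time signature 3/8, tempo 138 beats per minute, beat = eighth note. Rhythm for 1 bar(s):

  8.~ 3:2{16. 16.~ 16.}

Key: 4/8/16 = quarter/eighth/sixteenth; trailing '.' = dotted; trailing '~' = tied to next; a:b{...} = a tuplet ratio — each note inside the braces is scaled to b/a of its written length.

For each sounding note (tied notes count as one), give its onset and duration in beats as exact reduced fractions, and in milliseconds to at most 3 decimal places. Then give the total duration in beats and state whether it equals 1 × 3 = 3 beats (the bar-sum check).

1) 0.0ms=0b +869.565ms=2b
2) 869.565ms=2b +434.783ms=1b
Σ=3b of 3 (138bpm 3/8) — PASS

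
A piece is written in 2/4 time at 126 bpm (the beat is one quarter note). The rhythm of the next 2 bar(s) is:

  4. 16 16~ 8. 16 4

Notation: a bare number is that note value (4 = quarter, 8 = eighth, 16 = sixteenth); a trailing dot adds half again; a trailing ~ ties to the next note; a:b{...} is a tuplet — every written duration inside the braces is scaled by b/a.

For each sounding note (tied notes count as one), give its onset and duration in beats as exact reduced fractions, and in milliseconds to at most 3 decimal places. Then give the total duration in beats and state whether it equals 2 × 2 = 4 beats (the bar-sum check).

1) 0.0ms=0b +714.286ms=3/2b
2) 714.286ms=3/2b +119.048ms=1/4b
3) 833.333ms=7/4b +476.19ms=1b
4) 1309.524ms=11/4b +119.048ms=1/4b
5) 1428.571ms=3b +476.19ms=1b
Σ=4b of 4 (126bpm 2/4) — PASS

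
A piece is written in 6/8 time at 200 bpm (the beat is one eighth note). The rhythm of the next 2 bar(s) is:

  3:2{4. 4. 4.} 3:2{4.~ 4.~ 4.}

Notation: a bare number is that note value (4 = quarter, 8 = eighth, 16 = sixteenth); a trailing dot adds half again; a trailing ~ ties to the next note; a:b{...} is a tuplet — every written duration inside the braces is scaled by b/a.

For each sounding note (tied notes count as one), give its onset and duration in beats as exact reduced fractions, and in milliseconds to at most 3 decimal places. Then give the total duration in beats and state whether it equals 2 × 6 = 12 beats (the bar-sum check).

1) 0.0ms=0b +600.0ms=2b
2) 600.0ms=2b +600.0ms=2b
3) 1200.0ms=4b +600.0ms=2b
4) 1800.0ms=6b +1800.0ms=6b
Σ=12b of 12 (200bpm 6/8) — PASS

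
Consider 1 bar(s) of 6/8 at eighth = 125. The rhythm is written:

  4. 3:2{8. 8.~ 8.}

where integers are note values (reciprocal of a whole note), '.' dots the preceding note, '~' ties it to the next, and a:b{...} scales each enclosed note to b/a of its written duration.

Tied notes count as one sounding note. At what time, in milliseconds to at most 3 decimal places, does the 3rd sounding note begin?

note 3 onset = 4b = 1920.0ms

1. 0.0ms @ 0 + 1440.0ms (3)
2. 1440.0ms @ 3 + 480.0ms (1)
3. 1920.0ms @ 4 + 960.0ms (2)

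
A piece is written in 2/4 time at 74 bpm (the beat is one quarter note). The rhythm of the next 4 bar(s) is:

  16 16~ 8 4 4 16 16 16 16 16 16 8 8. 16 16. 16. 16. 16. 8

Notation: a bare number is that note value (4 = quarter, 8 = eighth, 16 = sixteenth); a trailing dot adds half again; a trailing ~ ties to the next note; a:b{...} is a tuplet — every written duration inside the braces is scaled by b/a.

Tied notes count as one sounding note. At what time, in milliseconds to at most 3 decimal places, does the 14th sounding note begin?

note 14 onset = 6b = 4864.865ms

1. 0.0ms @ 0 + 202.703ms (1/4)
2. 202.703ms @ 1/4 + 608.108ms (3/4)
3. 810.811ms @ 1 + 810.811ms (1)
4. 1621.622ms @ 2 + 810.811ms (1)
5. 2432.432ms @ 3 + 202.703ms (1/4)
6. 2635.135ms @ 13/4 + 202.703ms (1/4)
7. 2837.838ms @ 7/2 + 202.703ms (1/4)
8. 3040.541ms @ 15/4 + 202.703ms (1/4)
9. 3243.243ms @ 4 + 202.703ms (1/4)
10. 3445.946ms @ 17/4 + 202.703ms (1/4)
11. 3648.649ms @ 9/2 + 405.405ms (1/2)
12. 4054.054ms @ 5 + 608.108ms (3/4)
13. 4662.162ms @ 23/4 + 202.703ms (1/4)
14. 4864.865ms @ 6 + 304.054ms (3/8)
15. 5168.919ms @ 51/8 + 304.054ms (3/8)
16. 5472.973ms @ 27/4 + 304.054ms (3/8)
17. 5777.027ms @ 57/8 + 304.054ms (3/8)
18. 6081.081ms @ 15/2 + 405.405ms (1/2)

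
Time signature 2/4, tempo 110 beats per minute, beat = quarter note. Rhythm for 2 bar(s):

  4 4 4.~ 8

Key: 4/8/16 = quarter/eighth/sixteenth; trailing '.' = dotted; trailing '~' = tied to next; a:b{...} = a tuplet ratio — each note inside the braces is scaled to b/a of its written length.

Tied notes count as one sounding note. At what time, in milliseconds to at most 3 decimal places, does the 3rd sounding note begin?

1. 0.0ms @ 0 + 545.455ms (1)
2. 545.455ms @ 1 + 545.455ms (1)
3. 1090.909ms @ 2 + 1090.909ms (2)

note 3 onset = 2b = 1090.909ms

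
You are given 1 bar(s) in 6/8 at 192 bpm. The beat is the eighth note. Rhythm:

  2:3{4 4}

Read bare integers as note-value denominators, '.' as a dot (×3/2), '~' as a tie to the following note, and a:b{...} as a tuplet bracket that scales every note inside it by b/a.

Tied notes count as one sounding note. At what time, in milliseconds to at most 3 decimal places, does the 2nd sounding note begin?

note 2 onset = 3b = 937.5ms

1. 0.0ms @ 0 + 937.5ms (3)
2. 937.5ms @ 3 + 937.5ms (3)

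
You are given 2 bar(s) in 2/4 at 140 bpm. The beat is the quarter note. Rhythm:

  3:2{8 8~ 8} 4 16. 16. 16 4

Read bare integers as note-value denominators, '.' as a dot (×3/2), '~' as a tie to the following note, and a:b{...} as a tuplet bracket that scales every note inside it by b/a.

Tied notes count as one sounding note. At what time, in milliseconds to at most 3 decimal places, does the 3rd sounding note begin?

note 3 onset = 1b = 428.571ms

1. 0.0ms @ 0 + 142.857ms (1/3)
2. 142.857ms @ 1/3 + 285.714ms (2/3)
3. 428.571ms @ 1 + 428.571ms (1)
4. 857.143ms @ 2 + 160.714ms (3/8)
5. 1017.857ms @ 19/8 + 160.714ms (3/8)
6. 1178.571ms @ 11/4 + 107.143ms (1/4)
7. 1285.714ms @ 3 + 428.571ms (1)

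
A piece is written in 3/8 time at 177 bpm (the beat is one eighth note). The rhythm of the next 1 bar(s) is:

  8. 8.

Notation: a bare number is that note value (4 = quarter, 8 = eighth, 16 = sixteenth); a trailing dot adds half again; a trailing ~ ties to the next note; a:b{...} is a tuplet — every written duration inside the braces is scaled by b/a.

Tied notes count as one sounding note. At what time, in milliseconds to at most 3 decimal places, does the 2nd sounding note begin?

1. 0.0ms @ 0 + 508.475ms (3/2)
2. 508.475ms @ 3/2 + 508.475ms (3/2)

note 2 onset = 3/2b = 508.475ms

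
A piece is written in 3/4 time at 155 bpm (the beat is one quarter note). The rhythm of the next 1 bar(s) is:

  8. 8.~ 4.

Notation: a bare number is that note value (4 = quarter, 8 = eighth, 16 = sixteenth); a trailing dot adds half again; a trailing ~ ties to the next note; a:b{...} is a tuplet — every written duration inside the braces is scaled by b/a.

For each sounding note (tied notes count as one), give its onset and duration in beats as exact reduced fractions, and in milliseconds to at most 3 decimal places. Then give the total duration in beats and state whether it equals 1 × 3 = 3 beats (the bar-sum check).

1) 0.0ms=0b +290.323ms=3/4b
2) 290.323ms=3/4b +870.968ms=9/4b
Σ=3b of 3 (155bpm 3/4) — PASS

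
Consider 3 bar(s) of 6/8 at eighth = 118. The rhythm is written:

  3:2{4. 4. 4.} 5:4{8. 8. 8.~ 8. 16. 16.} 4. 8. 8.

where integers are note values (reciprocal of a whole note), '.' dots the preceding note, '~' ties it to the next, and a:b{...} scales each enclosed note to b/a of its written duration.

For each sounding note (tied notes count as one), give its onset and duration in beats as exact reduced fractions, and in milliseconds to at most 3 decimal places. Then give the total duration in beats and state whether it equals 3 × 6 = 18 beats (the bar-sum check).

1) 0.0ms=0b +1016.949ms=2b
2) 1016.949ms=2b +1016.949ms=2b
3) 2033.898ms=4b +1016.949ms=2b
4) 3050.847ms=6b +610.169ms=6/5b
5) 3661.017ms=36/5b +610.169ms=6/5b
6) 4271.186ms=42/5b +1220.339ms=12/5b
7) 5491.525ms=54/5b +305.085ms=3/5b
8) 5796.61ms=57/5b +305.085ms=3/5b
9) 6101.695ms=12b +1525.424ms=3b
10) 7627.119ms=15b +762.712ms=3/2b
11) 8389.831ms=33/2b +762.712ms=3/2b
Σ=18b of 18 (118bpm 6/8) — PASS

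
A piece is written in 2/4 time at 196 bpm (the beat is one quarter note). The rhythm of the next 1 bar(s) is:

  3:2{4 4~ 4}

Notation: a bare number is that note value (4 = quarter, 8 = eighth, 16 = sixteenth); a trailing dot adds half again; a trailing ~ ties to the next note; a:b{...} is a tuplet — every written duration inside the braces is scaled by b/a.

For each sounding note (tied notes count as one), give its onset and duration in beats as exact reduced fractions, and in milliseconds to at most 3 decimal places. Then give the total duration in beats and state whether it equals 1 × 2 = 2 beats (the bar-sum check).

1) 0.0ms=0b +204.082ms=2/3b
2) 204.082ms=2/3b +408.163ms=4/3b
Σ=2b of 2 (196bpm 2/4) — PASS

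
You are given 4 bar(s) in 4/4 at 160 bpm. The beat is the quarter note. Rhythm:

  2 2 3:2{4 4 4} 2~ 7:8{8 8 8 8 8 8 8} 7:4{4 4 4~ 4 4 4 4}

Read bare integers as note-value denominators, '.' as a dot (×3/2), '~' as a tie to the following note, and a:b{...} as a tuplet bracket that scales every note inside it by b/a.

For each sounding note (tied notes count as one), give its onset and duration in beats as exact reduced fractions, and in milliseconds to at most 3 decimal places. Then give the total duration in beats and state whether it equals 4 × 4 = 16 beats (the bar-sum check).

1) 0.0ms=0b +750.0ms=2b
2) 750.0ms=2b +750.0ms=2b
3) 1500.0ms=4b +250.0ms=2/3b
4) 1750.0ms=14/3b +250.0ms=2/3b
5) 2000.0ms=16/3b +250.0ms=2/3b
6) 2250.0ms=6b +964.286ms=18/7b
7) 3214.286ms=60/7b +214.286ms=4/7b
8) 3428.571ms=64/7b +214.286ms=4/7b
9) 3642.857ms=68/7b +214.286ms=4/7b
10) 3857.143ms=72/7b +214.286ms=4/7b
11) 4071.429ms=76/7b +214.286ms=4/7b
12) 4285.714ms=80/7b +214.286ms=4/7b
13) 4500.0ms=12b +214.286ms=4/7b
14) 4714.286ms=88/7b +214.286ms=4/7b
15) 4928.571ms=92/7b +428.571ms=8/7b
16) 5357.143ms=100/7b +214.286ms=4/7b
17) 5571.429ms=104/7b +214.286ms=4/7b
18) 5785.714ms=108/7b +214.286ms=4/7b
Σ=16b of 16 (160bpm 4/4) — PASS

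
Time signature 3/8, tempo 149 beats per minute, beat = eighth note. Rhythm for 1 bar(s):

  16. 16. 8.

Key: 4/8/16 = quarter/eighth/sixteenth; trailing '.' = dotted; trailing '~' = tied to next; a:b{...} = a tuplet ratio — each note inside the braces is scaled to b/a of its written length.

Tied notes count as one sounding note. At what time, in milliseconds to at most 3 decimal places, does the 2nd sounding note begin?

note 2 onset = 3/4b = 302.013ms

1. 0.0ms @ 0 + 302.013ms (3/4)
2. 302.013ms @ 3/4 + 302.013ms (3/4)
3. 604.027ms @ 3/2 + 604.027ms (3/2)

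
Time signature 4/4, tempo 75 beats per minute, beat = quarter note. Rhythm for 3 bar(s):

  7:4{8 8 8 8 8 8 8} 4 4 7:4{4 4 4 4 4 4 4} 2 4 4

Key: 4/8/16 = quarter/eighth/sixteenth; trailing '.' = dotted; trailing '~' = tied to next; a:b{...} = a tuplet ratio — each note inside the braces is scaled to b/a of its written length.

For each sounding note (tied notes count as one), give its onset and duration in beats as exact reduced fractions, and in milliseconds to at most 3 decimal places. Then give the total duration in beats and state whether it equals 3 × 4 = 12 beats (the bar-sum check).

1) 0.0ms=0b +228.571ms=2/7b
2) 228.571ms=2/7b +228.571ms=2/7b
3) 457.143ms=4/7b +228.571ms=2/7b
4) 685.714ms=6/7b +228.571ms=2/7b
5) 914.286ms=8/7b +228.571ms=2/7b
6) 1142.857ms=10/7b +228.571ms=2/7b
7) 1371.429ms=12/7b +228.571ms=2/7b
8) 1600.0ms=2b +800.0ms=1b
9) 2400.0ms=3b +800.0ms=1b
10) 3200.0ms=4b +457.143ms=4/7b
11) 3657.143ms=32/7b +457.143ms=4/7b
12) 4114.286ms=36/7b +457.143ms=4/7b
13) 4571.429ms=40/7b +457.143ms=4/7b
14) 5028.571ms=44/7b +457.143ms=4/7b
15) 5485.714ms=48/7b +457.143ms=4/7b
16) 5942.857ms=52/7b +457.143ms=4/7b
17) 6400.0ms=8b +1600.0ms=2b
18) 8000.0ms=10b +800.0ms=1b
19) 8800.0ms=11b +800.0ms=1b
Σ=12b of 12 (75bpm 4/4) — PASS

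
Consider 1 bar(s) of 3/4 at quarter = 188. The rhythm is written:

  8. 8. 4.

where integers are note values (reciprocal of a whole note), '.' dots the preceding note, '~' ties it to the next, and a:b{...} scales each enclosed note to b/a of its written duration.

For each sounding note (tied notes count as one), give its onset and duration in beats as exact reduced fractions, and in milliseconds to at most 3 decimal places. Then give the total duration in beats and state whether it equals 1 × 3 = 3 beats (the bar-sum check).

1) 0.0ms=0b +239.362ms=3/4b
2) 239.362ms=3/4b +239.362ms=3/4b
3) 478.723ms=3/2b +478.723ms=3/2b
Σ=3b of 3 (188bpm 3/4) — PASS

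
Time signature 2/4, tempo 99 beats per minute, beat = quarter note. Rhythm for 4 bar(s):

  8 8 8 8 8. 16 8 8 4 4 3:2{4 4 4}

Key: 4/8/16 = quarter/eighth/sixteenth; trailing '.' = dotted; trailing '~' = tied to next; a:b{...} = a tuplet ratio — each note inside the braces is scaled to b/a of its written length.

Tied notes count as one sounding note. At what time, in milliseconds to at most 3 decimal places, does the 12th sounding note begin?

note 12 onset = 20/3b = 4040.404ms

1. 0.0ms @ 0 + 303.03ms (1/2)
2. 303.03ms @ 1/2 + 303.03ms (1/2)
3. 606.061ms @ 1 + 303.03ms (1/2)
4. 909.091ms @ 3/2 + 303.03ms (1/2)
5. 1212.121ms @ 2 + 454.545ms (3/4)
6. 1666.667ms @ 11/4 + 151.515ms (1/4)
7. 1818.182ms @ 3 + 303.03ms (1/2)
8. 2121.212ms @ 7/2 + 303.03ms (1/2)
9. 2424.242ms @ 4 + 606.061ms (1)
10. 3030.303ms @ 5 + 606.061ms (1)
11. 3636.364ms @ 6 + 404.04ms (2/3)
12. 4040.404ms @ 20/3 + 404.04ms (2/3)
13. 4444.444ms @ 22/3 + 404.04ms (2/3)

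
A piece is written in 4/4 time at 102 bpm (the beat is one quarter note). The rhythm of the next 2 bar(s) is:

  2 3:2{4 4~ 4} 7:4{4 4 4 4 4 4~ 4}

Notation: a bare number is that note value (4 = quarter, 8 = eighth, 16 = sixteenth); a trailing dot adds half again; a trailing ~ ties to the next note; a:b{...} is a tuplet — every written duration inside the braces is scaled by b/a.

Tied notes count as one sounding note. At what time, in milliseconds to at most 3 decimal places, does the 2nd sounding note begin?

1. 0.0ms @ 0 + 1176.471ms (2)
2. 1176.471ms @ 2 + 392.157ms (2/3)
3. 1568.627ms @ 8/3 + 784.314ms (4/3)
4. 2352.941ms @ 4 + 336.134ms (4/7)
5. 2689.076ms @ 32/7 + 336.134ms (4/7)
6. 3025.21ms @ 36/7 + 336.134ms (4/7)
7. 3361.345ms @ 40/7 + 336.134ms (4/7)
8. 3697.479ms @ 44/7 + 336.134ms (4/7)
9. 4033.613ms @ 48/7 + 672.269ms (8/7)

note 2 onset = 2b = 1176.471ms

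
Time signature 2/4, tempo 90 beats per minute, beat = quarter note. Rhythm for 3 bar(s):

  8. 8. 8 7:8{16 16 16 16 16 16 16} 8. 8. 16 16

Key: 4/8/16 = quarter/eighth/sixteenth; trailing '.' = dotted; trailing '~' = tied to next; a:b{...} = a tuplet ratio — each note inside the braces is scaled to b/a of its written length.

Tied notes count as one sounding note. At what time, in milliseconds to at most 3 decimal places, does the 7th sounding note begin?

1. 0.0ms @ 0 + 500.0ms (3/4)
2. 500.0ms @ 3/4 + 500.0ms (3/4)
3. 1000.0ms @ 3/2 + 333.333ms (1/2)
4. 1333.333ms @ 2 + 190.476ms (2/7)
5. 1523.81ms @ 16/7 + 190.476ms (2/7)
6. 1714.286ms @ 18/7 + 190.476ms (2/7)
7. 1904.762ms @ 20/7 + 190.476ms (2/7)
8. 2095.238ms @ 22/7 + 190.476ms (2/7)
9. 2285.714ms @ 24/7 + 190.476ms (2/7)
10. 2476.19ms @ 26/7 + 190.476ms (2/7)
11. 2666.667ms @ 4 + 500.0ms (3/4)
12. 3166.667ms @ 19/4 + 500.0ms (3/4)
13. 3666.667ms @ 11/2 + 166.667ms (1/4)
14. 3833.333ms @ 23/4 + 166.667ms (1/4)

note 7 onset = 20/7b = 1904.762ms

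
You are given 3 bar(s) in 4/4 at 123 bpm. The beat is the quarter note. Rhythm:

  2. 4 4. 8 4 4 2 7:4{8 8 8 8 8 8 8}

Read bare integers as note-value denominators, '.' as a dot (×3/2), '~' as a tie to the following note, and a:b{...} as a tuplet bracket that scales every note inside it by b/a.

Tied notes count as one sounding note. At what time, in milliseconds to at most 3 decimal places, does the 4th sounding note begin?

1. 0.0ms @ 0 + 1463.415ms (3)
2. 1463.415ms @ 3 + 487.805ms (1)
3. 1951.22ms @ 4 + 731.707ms (3/2)
4. 2682.927ms @ 11/2 + 243.902ms (1/2)
5. 2926.829ms @ 6 + 487.805ms (1)
6. 3414.634ms @ 7 + 487.805ms (1)
7. 3902.439ms @ 8 + 975.61ms (2)
8. 4878.049ms @ 10 + 139.373ms (2/7)
9. 5017.422ms @ 72/7 + 139.373ms (2/7)
10. 5156.794ms @ 74/7 + 139.373ms (2/7)
11. 5296.167ms @ 76/7 + 139.373ms (2/7)
12. 5435.54ms @ 78/7 + 139.373ms (2/7)
13. 5574.913ms @ 80/7 + 139.373ms (2/7)
14. 5714.286ms @ 82/7 + 139.373ms (2/7)

note 4 onset = 11/2b = 2682.927ms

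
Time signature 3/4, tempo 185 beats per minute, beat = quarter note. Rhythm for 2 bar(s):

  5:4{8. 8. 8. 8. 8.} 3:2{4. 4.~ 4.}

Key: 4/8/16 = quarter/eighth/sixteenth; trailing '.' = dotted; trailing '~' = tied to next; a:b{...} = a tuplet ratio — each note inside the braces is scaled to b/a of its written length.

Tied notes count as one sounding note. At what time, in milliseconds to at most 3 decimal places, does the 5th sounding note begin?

note 5 onset = 12/5b = 778.378ms

1. 0.0ms @ 0 + 194.595ms (3/5)
2. 194.595ms @ 3/5 + 194.595ms (3/5)
3. 389.189ms @ 6/5 + 194.595ms (3/5)
4. 583.784ms @ 9/5 + 194.595ms (3/5)
5. 778.378ms @ 12/5 + 194.595ms (3/5)
6. 972.973ms @ 3 + 324.324ms (1)
7. 1297.297ms @ 4 + 648.649ms (2)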